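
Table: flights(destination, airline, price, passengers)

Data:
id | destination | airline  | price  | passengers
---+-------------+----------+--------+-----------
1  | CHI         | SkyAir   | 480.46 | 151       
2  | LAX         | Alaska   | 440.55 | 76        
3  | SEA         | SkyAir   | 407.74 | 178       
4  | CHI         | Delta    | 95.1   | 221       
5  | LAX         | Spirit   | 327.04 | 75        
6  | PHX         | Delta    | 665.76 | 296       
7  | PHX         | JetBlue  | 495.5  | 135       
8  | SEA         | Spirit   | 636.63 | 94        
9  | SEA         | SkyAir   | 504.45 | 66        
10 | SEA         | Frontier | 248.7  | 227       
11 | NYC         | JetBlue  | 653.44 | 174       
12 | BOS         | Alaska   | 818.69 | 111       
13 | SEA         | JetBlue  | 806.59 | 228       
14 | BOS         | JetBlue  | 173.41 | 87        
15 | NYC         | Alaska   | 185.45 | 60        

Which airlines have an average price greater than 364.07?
SELECT airline, AVG(price)
FROM flights
GROUP BY airline
HAVING AVG(price) > 364.07

Result:
  Alaska: avg=481.56
  Delta: avg=380.43
  JetBlue: avg=532.24
  SkyAir: avg=464.22
  Spirit: avg=481.84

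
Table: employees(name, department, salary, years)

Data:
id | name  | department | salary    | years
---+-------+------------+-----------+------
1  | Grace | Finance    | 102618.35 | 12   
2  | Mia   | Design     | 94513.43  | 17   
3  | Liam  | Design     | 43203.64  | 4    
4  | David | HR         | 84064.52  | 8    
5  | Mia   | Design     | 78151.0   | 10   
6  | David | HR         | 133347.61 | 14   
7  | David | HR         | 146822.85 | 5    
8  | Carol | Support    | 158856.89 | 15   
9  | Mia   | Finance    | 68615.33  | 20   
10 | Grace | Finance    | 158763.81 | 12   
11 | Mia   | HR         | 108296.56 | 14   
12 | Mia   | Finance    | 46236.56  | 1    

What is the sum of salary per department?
SELECT department, SUM(salary) as result
FROM employees
GROUP BY department

Result:
  Design: 215868.07
  Finance: 376234.05
  HR: 472531.54
  Support: 158856.89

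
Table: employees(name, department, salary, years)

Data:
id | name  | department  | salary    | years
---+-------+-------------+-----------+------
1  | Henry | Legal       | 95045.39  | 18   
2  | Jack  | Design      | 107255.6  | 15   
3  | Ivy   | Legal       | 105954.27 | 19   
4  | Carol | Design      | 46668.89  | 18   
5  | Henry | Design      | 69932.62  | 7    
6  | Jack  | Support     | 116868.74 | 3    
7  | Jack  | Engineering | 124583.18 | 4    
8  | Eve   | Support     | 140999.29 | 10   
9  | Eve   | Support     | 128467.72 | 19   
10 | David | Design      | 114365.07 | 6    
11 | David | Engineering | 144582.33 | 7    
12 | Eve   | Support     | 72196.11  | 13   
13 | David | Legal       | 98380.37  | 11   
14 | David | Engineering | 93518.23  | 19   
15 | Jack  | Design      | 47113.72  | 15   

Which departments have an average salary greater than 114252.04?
SELECT department, AVG(salary)
FROM employees
GROUP BY department
HAVING AVG(salary) > 114252.04

Result:
  Engineering: avg=120894.58
  Support: avg=114632.97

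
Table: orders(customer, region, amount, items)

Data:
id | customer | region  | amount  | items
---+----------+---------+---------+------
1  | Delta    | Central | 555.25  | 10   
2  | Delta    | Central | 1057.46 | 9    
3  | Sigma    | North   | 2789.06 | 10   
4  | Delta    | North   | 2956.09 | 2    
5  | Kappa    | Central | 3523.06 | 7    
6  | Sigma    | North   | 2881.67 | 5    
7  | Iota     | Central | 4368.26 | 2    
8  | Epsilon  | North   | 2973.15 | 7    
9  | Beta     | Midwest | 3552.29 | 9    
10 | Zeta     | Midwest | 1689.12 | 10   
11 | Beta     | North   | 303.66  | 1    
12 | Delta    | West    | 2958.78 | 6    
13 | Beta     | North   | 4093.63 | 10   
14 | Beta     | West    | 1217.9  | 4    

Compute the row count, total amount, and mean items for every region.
SELECT region,
       COUNT(*) as cnt,
       SUM(amount) as total_amount,
       AVG(items) as avg_items
FROM orders
GROUP BY region

Result:
  Central: 4 records, 9504.03 total amount, 7.00 avg items
  Midwest: 2 records, 5241.41 total amount, 9.50 avg items
  North: 6 records, 15997.26 total amount, 5.83 avg items
  West: 2 records, 4176.68 total amount, 5.00 avg items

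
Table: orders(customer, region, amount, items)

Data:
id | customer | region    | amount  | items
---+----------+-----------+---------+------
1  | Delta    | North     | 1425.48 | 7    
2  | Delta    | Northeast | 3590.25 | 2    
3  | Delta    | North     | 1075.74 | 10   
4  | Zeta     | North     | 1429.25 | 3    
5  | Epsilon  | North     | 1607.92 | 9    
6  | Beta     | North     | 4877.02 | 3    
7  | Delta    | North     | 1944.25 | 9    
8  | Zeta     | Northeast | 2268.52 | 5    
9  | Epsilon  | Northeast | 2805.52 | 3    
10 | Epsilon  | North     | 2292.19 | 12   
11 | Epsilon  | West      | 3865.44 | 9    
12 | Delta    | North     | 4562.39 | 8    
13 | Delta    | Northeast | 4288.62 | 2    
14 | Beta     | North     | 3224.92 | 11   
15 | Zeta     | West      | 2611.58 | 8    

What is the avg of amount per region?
SELECT region, AVG(amount) as result
FROM orders
GROUP BY region

Result:
  North: 2493.24
  Northeast: 3238.23
  West: 3238.51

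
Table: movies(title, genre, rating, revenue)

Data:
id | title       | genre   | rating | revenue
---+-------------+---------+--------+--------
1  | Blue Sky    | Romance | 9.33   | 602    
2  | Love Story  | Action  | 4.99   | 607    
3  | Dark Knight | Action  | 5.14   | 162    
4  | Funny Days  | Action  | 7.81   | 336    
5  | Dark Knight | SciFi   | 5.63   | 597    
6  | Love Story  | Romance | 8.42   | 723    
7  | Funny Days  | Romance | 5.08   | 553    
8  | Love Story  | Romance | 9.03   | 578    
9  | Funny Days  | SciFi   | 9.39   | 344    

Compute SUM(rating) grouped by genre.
SELECT genre, SUM(rating) as result
FROM movies
GROUP BY genre

Result:
  Action: 17.94
  Romance: 31.86
  SciFi: 15.02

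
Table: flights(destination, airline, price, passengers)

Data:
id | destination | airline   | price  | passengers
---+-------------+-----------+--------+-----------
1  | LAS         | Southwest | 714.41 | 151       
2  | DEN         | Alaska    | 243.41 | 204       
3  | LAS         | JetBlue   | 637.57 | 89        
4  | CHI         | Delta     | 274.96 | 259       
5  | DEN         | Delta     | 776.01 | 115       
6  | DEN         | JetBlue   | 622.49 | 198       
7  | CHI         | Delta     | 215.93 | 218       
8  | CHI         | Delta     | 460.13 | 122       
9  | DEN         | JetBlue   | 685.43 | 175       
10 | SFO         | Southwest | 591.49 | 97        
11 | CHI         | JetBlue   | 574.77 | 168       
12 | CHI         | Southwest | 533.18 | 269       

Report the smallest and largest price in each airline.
SELECT airline, MIN(price), MAX(price)
FROM flights
GROUP BY airline

Result:
  Alaska: min=243.41, max=243.41
  Delta: min=215.93, max=776.01
  JetBlue: min=574.77, max=685.43
  Southwest: min=533.18, max=714.41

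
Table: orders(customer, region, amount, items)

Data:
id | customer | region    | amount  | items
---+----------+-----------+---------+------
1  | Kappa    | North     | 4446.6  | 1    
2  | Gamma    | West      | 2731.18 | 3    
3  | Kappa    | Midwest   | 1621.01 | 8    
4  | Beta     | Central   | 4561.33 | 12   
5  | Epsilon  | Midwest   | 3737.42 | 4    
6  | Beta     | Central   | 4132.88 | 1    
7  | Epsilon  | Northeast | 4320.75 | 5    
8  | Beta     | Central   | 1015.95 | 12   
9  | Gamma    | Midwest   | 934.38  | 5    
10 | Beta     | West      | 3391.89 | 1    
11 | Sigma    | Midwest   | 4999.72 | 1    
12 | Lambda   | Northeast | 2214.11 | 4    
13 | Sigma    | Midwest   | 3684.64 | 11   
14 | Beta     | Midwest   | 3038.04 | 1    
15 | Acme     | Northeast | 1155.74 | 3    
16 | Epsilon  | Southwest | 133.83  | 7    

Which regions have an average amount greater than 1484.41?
SELECT region, AVG(amount)
FROM orders
GROUP BY region
HAVING AVG(amount) > 1484.41

Result:
  Central: avg=3236.72
  Midwest: avg=3002.54
  North: avg=4446.60
  Northeast: avg=2563.53
  West: avg=3061.54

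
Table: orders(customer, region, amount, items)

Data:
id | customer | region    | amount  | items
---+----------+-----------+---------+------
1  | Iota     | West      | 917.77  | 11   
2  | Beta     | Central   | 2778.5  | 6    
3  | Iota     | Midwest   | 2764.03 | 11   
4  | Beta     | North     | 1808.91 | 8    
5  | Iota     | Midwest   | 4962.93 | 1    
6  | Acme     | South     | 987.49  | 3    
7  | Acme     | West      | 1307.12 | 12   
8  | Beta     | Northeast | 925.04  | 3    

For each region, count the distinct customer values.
SELECT region, COUNT(DISTINCT customer)
FROM orders
GROUP BY region

Result:
  Central: 1 distinct
  Midwest: 1 distinct
  North: 1 distinct
  Northeast: 1 distinct
  South: 1 distinct
  West: 2 distinct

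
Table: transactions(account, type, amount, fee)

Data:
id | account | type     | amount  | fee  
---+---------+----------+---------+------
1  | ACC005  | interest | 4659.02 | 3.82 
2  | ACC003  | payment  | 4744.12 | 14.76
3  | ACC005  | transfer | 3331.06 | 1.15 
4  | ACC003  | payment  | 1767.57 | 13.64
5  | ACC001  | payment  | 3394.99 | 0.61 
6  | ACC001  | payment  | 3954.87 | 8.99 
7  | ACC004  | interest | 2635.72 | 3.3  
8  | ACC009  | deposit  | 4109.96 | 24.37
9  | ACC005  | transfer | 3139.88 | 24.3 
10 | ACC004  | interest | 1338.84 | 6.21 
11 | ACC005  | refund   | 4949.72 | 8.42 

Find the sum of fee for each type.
SELECT type, SUM(fee) as result
FROM transactions
GROUP BY type

Result:
  deposit: 24.37
  interest: 13.33
  payment: 38.00
  refund: 8.42
  transfer: 25.45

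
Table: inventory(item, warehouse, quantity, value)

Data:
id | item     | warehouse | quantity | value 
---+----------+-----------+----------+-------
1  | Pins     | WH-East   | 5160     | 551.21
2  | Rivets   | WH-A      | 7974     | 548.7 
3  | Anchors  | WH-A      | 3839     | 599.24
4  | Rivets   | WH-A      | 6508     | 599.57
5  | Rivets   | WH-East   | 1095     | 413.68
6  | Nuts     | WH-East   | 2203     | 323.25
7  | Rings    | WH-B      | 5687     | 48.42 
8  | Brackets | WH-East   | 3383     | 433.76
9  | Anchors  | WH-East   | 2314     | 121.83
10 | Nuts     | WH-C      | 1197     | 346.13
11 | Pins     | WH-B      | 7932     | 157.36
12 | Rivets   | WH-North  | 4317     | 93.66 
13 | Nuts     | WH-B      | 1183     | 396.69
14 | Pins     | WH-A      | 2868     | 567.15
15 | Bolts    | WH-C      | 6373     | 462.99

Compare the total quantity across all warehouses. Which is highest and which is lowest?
SELECT warehouse, SUM(quantity)
FROM inventory
GROUP BY warehouse
ORDER BY SUM(quantity)

All groups:
  WH-North: 4317
  WH-C: 7570
  WH-East: 14155
  WH-B: 14802
  WH-A: 21189

Highest: WH-A (21189)
Lowest: WH-North (4317)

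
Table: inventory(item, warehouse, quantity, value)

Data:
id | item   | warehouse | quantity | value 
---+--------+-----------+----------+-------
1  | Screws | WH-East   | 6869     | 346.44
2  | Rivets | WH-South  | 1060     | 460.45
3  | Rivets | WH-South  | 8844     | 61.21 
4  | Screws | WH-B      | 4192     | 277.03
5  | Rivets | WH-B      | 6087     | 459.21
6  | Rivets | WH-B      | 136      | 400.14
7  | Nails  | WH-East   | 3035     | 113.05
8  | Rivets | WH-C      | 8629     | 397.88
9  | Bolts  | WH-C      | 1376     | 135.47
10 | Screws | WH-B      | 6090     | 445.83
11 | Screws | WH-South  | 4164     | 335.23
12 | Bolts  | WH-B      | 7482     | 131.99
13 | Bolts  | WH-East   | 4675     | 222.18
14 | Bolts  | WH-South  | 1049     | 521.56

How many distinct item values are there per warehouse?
SELECT warehouse, COUNT(DISTINCT item)
FROM inventory
GROUP BY warehouse

Result:
  WH-B: 3 distinct
  WH-C: 2 distinct
  WH-East: 3 distinct
  WH-South: 3 distinct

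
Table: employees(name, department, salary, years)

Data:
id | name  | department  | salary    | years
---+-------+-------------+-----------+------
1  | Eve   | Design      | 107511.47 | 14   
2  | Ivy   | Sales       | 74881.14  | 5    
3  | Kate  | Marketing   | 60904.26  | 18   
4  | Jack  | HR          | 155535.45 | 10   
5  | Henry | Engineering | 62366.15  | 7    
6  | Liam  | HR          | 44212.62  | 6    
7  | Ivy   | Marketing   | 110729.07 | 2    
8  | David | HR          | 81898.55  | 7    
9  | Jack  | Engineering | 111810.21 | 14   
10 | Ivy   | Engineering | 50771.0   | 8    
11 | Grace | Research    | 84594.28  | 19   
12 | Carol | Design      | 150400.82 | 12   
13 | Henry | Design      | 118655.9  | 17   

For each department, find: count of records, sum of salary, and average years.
SELECT department,
       COUNT(*) as cnt,
       SUM(salary) as total_salary,
       AVG(years) as avg_years
FROM employees
GROUP BY department

Result:
  Design: 3 records, 376568.19 total salary, 14.33 avg years
  Engineering: 3 records, 224947.36 total salary, 9.67 avg years
  HR: 3 records, 281646.62 total salary, 7.67 avg years
  Marketing: 2 records, 171633.33 total salary, 10.00 avg years
  Research: 1 records, 84594.28 total salary, 19.00 avg years
  Sales: 1 records, 74881.14 total salary, 5.00 avg years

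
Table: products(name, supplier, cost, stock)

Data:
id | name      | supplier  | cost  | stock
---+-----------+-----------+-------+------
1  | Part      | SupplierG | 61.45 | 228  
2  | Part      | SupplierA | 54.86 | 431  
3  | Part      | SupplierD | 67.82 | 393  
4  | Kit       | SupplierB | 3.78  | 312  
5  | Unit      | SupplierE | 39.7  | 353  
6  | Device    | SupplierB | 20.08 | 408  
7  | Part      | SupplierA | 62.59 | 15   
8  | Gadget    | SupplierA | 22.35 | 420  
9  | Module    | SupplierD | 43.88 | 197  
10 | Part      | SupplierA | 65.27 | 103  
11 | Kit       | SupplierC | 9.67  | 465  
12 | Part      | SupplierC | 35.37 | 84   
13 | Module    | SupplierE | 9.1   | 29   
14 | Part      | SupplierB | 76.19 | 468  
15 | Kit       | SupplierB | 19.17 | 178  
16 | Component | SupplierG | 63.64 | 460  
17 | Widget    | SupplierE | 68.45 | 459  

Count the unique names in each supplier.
SELECT supplier, COUNT(DISTINCT name)
FROM products
GROUP BY supplier

Result:
  SupplierA: 2 distinct
  SupplierB: 3 distinct
  SupplierC: 2 distinct
  SupplierD: 2 distinct
  SupplierE: 3 distinct
  SupplierG: 2 distinct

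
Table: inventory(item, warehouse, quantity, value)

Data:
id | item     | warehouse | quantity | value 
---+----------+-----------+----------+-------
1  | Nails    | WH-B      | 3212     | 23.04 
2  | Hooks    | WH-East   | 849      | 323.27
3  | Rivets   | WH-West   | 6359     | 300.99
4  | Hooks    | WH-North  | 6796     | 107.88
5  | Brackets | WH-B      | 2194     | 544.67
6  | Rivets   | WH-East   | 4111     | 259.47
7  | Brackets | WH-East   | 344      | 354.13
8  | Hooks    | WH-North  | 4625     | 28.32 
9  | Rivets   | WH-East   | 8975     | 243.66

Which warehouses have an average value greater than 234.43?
SELECT warehouse, AVG(value)
FROM inventory
GROUP BY warehouse
HAVING AVG(value) > 234.43

Result:
  WH-B: avg=283.86
  WH-East: avg=295.13
  WH-West: avg=300.99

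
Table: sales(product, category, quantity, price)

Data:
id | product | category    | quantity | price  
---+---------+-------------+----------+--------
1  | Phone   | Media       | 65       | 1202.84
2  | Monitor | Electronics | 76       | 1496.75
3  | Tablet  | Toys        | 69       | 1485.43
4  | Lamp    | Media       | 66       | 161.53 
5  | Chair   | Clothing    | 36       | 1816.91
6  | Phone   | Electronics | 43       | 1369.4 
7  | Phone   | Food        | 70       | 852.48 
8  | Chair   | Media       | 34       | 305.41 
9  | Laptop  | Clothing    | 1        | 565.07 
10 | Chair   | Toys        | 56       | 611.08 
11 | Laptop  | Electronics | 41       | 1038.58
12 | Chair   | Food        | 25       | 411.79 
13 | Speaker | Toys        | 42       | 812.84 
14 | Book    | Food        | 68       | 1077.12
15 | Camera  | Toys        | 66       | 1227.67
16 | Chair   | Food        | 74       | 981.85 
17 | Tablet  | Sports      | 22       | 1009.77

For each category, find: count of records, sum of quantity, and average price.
SELECT category,
       COUNT(*) as cnt,
       SUM(quantity) as total_quantity,
       AVG(price) as avg_price
FROM sales
GROUP BY category

Result:
  Clothing: 2 records, 37 total quantity, 1190.99 avg price
  Electronics: 3 records, 160 total quantity, 1301.58 avg price
  Food: 4 records, 237 total quantity, 830.81 avg price
  Media: 3 records, 165 total quantity, 556.59 avg price
  Sports: 1 records, 22 total quantity, 1009.77 avg price
  Toys: 4 records, 233 total quantity, 1034.26 avg price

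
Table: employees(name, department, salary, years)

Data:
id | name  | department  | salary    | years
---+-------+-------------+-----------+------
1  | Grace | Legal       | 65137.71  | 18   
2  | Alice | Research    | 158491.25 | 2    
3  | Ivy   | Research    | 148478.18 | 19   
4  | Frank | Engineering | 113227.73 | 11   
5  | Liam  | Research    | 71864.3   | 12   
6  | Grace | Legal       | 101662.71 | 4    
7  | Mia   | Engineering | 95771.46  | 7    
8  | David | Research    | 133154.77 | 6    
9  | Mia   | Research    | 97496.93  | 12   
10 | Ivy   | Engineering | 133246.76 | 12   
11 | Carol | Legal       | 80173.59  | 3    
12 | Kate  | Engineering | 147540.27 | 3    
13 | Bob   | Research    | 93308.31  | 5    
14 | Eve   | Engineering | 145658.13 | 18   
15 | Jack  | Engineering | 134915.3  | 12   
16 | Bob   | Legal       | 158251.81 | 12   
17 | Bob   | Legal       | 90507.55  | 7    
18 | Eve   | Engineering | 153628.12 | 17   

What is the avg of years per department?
SELECT department, AVG(years) as result
FROM employees
GROUP BY department

Result:
  Engineering: 11.43
  Legal: 8.80
  Research: 9.33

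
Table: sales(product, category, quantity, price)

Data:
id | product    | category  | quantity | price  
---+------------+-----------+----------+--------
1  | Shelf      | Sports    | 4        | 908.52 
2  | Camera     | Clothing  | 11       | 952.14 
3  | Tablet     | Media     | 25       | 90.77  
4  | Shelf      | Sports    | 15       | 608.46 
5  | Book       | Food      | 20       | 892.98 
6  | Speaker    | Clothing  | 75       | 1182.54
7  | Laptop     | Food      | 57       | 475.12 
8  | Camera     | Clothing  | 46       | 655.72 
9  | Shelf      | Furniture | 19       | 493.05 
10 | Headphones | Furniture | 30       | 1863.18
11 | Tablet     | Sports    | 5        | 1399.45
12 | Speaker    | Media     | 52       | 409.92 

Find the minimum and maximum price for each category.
SELECT category, MIN(price), MAX(price)
FROM sales
GROUP BY category

Result:
  Clothing: min=655.72, max=1182.54
  Food: min=475.12, max=892.98
  Furniture: min=493.05, max=1863.18
  Media: min=90.77, max=409.92
  Sports: min=608.46, max=1399.45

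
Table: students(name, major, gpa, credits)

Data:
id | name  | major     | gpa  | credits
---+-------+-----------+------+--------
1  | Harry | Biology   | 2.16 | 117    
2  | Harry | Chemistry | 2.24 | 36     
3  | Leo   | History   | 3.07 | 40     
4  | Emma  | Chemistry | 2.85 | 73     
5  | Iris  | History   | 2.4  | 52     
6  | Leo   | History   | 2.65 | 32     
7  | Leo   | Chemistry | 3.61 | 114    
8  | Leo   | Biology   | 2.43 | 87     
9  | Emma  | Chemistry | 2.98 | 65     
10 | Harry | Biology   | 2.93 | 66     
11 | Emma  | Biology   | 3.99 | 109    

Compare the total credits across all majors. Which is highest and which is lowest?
SELECT major, SUM(credits)
FROM students
GROUP BY major
ORDER BY SUM(credits)

All groups:
  History: 124
  Chemistry: 288
  Biology: 379

Highest: Biology (379)
Lowest: History (124)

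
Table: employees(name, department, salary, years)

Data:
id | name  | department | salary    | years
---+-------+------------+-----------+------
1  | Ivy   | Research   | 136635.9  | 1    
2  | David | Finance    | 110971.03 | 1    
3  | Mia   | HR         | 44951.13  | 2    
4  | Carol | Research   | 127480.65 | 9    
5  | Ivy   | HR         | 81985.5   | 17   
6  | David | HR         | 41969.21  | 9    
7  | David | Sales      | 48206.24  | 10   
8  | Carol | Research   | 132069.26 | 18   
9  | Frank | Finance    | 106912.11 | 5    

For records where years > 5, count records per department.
SELECT department, COUNT(*)
FROM employees
WHERE years > 5
GROUP BY department

Note: WHERE filters rows before grouping.

Result:
  HR: 2
  Research: 2
  Sales: 1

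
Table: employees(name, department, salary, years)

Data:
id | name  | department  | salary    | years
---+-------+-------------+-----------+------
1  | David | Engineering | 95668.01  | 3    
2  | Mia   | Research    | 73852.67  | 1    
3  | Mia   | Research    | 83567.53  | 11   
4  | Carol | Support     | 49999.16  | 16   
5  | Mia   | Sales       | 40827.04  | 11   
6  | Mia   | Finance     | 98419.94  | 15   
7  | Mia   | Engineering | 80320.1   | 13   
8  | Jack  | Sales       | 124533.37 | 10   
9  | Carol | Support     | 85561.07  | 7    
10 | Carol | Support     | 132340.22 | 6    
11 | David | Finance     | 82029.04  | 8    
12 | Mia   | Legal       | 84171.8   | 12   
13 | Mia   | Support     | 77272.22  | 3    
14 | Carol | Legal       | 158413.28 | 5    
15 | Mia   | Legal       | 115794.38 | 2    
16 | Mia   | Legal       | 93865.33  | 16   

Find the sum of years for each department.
SELECT department, SUM(years) as result
FROM employees
GROUP BY department

Result:
  Engineering: 16
  Finance: 23
  Legal: 35
  Research: 12
  Sales: 21
  Support: 32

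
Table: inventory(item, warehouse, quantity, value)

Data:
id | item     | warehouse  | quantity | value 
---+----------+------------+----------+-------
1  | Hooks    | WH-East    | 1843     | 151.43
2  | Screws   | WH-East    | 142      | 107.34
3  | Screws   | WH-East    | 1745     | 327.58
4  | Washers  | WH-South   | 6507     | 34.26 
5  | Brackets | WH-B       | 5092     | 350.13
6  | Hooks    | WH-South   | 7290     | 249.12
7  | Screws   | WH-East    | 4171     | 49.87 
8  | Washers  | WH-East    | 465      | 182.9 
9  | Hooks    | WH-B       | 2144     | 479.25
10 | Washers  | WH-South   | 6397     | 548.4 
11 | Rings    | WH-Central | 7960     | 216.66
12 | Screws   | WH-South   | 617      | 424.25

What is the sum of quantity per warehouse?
SELECT warehouse, SUM(quantity) as result
FROM inventory
GROUP BY warehouse

Result:
  WH-B: 7236
  WH-Central: 7960
  WH-East: 8366
  WH-South: 20811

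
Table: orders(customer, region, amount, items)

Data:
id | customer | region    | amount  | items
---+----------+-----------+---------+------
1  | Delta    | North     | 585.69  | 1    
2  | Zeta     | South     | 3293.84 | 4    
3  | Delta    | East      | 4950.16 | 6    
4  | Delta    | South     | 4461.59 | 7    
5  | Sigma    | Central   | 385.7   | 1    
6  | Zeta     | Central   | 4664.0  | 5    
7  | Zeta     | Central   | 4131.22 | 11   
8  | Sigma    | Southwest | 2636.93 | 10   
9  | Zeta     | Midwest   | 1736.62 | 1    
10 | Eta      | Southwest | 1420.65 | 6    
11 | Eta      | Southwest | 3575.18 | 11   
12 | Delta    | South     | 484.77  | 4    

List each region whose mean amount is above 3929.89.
SELECT region, AVG(amount)
FROM orders
GROUP BY region
HAVING AVG(amount) > 3929.89

Result:
  East: avg=4950.16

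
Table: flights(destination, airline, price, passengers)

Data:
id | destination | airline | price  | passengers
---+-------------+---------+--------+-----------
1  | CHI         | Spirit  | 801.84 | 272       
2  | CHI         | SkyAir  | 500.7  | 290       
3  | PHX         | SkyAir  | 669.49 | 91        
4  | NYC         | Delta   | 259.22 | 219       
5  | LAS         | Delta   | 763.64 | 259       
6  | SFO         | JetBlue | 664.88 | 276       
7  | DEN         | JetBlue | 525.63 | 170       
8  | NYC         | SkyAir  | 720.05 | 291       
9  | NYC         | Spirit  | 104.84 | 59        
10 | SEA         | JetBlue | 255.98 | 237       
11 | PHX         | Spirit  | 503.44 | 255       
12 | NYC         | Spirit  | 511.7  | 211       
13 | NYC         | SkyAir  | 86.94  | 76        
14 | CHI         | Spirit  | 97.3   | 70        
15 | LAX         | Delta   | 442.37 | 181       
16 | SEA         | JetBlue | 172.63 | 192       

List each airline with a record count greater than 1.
SELECT airline, COUNT(*) as cnt
FROM flights
GROUP BY airline
HAVING COUNT(*) > 1

Result:
  Delta: 3
  JetBlue: 4
  SkyAir: 4
  Spirit: 5

Note: HAVING filters groups after aggregation, WHERE filters rows before.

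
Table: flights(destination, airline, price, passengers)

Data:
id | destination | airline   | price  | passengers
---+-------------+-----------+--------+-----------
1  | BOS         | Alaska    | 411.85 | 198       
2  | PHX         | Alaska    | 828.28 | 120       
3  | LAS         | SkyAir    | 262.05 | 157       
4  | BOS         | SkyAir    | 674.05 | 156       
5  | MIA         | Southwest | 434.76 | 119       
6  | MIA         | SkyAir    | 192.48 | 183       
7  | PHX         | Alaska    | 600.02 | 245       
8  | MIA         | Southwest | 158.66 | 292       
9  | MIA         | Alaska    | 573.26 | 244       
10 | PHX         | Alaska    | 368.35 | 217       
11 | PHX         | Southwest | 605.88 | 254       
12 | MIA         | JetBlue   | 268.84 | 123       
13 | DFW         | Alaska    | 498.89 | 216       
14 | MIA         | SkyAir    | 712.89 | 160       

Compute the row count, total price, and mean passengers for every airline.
SELECT airline,
       COUNT(*) as cnt,
       SUM(price) as total_price,
       AVG(passengers) as avg_passengers
FROM flights
GROUP BY airline

Result:
  Alaska: 6 records, 3280.65 total price, 206.67 avg passengers
  JetBlue: 1 records, 268.84 total price, 123.00 avg passengers
  SkyAir: 4 records, 1841.47 total price, 164.00 avg passengers
  Southwest: 3 records, 1199.30 total price, 221.67 avg passengers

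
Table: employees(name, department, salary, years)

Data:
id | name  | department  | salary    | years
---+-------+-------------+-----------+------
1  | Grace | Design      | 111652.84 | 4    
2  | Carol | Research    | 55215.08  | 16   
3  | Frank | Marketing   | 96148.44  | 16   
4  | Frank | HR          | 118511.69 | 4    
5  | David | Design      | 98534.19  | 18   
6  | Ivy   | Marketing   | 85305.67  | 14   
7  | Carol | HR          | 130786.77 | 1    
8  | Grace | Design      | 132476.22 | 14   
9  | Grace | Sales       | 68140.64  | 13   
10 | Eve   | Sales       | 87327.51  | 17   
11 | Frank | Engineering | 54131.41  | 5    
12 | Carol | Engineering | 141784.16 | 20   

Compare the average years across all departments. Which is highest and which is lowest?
SELECT department, AVG(years)
FROM employees
GROUP BY department
ORDER BY AVG(years)

All groups:
  HR: 2.50
  Design: 12.00
  Engineering: 12.50
  Marketing: 15.00
  Sales: 15.00
  Research: 16.00

Highest: Research (16.00)
Lowest: HR (2.50)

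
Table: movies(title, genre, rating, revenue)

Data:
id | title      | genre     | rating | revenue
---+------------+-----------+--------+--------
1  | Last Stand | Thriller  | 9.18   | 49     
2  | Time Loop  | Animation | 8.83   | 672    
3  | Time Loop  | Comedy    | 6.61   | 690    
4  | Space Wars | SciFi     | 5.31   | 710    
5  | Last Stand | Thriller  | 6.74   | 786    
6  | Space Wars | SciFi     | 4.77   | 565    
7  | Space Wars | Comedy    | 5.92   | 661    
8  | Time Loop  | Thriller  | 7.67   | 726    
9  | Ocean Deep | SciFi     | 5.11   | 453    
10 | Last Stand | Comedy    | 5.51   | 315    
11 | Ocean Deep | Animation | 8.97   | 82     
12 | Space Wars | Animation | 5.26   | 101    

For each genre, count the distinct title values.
SELECT genre, COUNT(DISTINCT title)
FROM movies
GROUP BY genre

Result:
  Animation: 3 distinct
  Comedy: 3 distinct
  SciFi: 2 distinct
  Thriller: 2 distinct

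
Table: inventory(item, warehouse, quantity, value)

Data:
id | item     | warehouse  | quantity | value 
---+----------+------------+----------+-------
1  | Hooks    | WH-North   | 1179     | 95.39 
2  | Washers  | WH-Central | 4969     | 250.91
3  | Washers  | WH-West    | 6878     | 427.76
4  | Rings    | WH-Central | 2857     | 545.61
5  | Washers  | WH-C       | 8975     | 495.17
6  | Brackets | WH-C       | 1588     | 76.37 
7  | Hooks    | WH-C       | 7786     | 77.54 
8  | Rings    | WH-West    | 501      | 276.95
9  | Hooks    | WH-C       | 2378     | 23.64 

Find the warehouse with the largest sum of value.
SELECT warehouse, SUM(value) as val
FROM inventory
GROUP BY warehouse
ORDER BY val DESC
LIMIT 1

Result: WH-Central with sum(value) = 796.52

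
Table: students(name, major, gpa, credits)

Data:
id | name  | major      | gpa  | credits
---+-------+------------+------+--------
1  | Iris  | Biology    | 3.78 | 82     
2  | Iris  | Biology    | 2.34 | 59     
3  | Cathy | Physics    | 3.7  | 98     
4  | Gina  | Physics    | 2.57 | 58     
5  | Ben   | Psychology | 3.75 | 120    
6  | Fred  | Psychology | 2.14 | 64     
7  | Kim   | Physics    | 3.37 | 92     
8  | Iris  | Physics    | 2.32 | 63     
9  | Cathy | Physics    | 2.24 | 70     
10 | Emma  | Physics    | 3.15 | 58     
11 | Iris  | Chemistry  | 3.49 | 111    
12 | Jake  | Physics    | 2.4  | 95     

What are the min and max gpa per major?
SELECT major, MIN(gpa), MAX(gpa)
FROM students
GROUP BY major

Result:
  Biology: min=2.34, max=3.78
  Chemistry: min=3.49, max=3.49
  Physics: min=2.24, max=3.70
  Psychology: min=2.14, max=3.75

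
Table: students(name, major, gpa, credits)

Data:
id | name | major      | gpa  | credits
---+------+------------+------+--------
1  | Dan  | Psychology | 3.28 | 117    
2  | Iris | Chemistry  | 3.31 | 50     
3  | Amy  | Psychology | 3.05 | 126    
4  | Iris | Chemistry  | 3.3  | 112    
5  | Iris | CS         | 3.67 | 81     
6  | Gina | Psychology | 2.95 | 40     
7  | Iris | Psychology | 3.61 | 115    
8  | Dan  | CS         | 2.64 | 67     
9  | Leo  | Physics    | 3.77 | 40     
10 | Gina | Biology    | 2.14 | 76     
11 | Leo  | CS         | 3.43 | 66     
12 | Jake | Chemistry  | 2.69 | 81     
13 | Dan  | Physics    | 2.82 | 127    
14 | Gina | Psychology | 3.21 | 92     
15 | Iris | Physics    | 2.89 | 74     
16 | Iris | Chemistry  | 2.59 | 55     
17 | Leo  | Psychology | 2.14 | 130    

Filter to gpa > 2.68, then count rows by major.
SELECT major, COUNT(*)
FROM students
WHERE gpa > 2.68
GROUP BY major

Note: WHERE filters rows before grouping.

Result:
  CS: 2
  Chemistry: 3
  Physics: 3
  Psychology: 5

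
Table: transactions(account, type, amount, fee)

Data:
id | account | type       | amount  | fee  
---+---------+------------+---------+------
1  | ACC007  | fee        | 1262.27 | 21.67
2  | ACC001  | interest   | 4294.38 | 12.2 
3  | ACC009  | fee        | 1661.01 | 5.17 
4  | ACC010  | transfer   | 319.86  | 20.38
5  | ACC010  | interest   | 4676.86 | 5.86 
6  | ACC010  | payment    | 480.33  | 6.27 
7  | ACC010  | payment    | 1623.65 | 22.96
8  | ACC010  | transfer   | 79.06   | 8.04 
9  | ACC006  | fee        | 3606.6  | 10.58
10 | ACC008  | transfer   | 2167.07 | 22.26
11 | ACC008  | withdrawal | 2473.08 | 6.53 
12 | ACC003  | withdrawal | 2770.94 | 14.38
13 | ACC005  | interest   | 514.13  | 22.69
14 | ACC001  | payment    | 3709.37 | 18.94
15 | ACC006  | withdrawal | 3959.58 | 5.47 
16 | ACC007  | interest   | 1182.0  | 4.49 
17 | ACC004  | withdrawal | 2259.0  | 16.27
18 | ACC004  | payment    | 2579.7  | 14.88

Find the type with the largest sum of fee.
SELECT type, SUM(fee) as val
FROM transactions
GROUP BY type
ORDER BY val DESC
LIMIT 1

Result: payment with sum(fee) = 63.05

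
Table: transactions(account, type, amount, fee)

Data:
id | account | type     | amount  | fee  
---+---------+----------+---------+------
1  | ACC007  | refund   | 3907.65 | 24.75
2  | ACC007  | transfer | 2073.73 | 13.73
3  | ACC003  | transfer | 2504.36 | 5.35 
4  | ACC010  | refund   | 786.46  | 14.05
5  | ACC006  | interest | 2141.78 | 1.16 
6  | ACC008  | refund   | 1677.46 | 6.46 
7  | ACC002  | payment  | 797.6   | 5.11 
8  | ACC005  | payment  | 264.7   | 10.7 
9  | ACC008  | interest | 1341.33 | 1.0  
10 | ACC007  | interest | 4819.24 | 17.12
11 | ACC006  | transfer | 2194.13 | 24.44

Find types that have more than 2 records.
SELECT type, COUNT(*) as cnt
FROM transactions
GROUP BY type
HAVING COUNT(*) > 2

Result:
  interest: 3
  refund: 3
  transfer: 3

Note: HAVING filters groups after aggregation, WHERE filters rows before.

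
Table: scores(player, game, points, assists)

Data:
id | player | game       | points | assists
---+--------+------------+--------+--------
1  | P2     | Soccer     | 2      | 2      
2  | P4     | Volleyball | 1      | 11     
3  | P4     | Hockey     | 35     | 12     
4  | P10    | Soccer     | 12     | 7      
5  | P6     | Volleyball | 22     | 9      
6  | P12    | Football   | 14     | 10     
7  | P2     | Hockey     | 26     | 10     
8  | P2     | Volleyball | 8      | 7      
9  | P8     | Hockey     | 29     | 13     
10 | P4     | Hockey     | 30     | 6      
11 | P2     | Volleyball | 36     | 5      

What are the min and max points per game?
SELECT game, MIN(points), MAX(points)
FROM scores
GROUP BY game

Result:
  Football: min=14, max=14
  Hockey: min=26, max=35
  Soccer: min=2, max=12
  Volleyball: min=1, max=36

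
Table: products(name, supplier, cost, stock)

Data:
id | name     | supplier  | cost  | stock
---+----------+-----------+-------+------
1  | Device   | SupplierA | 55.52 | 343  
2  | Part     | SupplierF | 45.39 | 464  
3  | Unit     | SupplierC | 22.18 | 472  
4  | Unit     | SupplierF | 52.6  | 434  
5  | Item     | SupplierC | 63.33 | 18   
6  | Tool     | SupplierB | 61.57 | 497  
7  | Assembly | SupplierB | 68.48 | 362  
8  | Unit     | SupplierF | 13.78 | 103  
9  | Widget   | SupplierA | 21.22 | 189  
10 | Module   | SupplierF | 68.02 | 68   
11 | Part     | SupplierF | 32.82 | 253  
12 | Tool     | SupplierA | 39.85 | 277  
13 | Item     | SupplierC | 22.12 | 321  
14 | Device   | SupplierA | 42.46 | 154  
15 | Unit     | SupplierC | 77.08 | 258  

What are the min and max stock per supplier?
SELECT supplier, MIN(stock), MAX(stock)
FROM products
GROUP BY supplier

Result:
  SupplierA: min=154, max=343
  SupplierB: min=362, max=497
  SupplierC: min=18, max=472
  SupplierF: min=68, max=464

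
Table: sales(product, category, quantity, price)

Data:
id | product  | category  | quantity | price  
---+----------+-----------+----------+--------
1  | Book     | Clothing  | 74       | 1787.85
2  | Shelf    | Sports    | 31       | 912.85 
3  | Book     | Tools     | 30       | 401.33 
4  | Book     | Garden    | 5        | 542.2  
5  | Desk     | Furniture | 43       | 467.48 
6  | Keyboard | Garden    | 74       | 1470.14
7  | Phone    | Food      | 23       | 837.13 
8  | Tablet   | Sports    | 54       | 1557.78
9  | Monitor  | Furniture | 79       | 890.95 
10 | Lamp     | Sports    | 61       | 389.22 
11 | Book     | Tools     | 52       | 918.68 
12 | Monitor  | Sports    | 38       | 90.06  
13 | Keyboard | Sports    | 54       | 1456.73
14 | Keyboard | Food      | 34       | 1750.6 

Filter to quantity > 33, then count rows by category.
SELECT category, COUNT(*)
FROM sales
WHERE quantity > 33
GROUP BY category

Note: WHERE filters rows before grouping.

Result:
  Clothing: 1
  Food: 1
  Furniture: 2
  Garden: 1
  Sports: 4
  Tools: 1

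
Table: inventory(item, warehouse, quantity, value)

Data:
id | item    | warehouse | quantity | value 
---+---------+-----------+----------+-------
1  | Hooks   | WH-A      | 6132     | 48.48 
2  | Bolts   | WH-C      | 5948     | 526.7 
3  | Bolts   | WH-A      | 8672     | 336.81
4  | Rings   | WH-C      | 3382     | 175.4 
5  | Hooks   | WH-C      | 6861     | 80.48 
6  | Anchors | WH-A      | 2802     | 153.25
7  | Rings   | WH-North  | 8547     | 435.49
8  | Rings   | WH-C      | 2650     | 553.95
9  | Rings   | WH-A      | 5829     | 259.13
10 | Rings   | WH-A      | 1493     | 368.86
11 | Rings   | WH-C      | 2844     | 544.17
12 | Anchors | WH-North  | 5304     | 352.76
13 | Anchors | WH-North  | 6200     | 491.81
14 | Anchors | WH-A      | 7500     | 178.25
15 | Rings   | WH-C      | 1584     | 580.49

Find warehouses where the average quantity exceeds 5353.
SELECT warehouse, AVG(quantity)
FROM inventory
GROUP BY warehouse
HAVING AVG(quantity) > 5353

Result:
  WH-A: avg=5404.67
  WH-North: avg=6683.67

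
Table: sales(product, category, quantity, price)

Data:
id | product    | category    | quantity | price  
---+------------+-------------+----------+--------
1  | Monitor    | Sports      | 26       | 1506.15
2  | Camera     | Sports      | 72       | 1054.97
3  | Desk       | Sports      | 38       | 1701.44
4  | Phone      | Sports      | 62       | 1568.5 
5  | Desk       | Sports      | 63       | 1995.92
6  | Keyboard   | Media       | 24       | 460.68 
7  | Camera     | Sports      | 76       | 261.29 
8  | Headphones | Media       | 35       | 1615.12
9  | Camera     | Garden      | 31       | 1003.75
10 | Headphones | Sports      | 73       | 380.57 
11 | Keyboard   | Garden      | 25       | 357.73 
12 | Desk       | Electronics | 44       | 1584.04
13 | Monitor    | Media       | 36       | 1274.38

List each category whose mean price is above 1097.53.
SELECT category, AVG(price)
FROM sales
GROUP BY category
HAVING AVG(price) > 1097.53

Result:
  Electronics: avg=1584.04
  Media: avg=1116.73
  Sports: avg=1209.83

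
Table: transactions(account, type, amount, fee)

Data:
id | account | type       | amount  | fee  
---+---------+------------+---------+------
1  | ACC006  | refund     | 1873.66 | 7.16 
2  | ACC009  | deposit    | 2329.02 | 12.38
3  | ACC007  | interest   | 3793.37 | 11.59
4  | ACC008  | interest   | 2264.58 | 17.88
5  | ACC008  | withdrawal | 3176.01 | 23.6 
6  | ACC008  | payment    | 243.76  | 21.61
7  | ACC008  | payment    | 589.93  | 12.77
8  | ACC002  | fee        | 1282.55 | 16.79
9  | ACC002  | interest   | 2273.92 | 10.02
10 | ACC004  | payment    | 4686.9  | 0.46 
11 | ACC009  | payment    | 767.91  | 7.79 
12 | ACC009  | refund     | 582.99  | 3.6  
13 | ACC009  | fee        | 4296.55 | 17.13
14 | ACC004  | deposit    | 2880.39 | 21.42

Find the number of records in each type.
SELECT type, COUNT(*) as count
FROM transactions
GROUP BY type

Result:
  deposit: 2
  fee: 2
  interest: 3
  payment: 4
  refund: 2
  withdrawal: 1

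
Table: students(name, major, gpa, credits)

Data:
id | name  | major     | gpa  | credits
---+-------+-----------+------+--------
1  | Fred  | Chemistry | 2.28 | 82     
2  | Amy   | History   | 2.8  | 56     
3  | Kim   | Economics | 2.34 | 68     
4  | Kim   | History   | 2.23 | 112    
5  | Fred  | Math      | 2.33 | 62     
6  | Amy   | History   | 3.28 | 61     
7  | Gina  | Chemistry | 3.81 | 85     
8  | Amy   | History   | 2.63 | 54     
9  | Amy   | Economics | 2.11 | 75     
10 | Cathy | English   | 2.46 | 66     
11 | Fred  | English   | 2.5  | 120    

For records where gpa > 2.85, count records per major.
SELECT major, COUNT(*)
FROM students
WHERE gpa > 2.85
GROUP BY major

Note: WHERE filters rows before grouping.

Result:
  Chemistry: 1
  History: 1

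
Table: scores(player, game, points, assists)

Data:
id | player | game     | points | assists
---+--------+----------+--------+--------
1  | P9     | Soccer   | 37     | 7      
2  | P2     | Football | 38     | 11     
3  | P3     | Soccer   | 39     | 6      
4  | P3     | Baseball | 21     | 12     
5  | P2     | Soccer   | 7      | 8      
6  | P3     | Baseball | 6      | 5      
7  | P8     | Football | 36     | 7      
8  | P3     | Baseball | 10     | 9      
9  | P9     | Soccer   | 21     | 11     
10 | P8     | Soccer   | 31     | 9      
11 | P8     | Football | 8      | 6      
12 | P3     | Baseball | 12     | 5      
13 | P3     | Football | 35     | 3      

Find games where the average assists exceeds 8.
SELECT game, AVG(assists)
FROM scores
GROUP BY game
HAVING AVG(assists) > 8

Result:
  Soccer: avg=8.20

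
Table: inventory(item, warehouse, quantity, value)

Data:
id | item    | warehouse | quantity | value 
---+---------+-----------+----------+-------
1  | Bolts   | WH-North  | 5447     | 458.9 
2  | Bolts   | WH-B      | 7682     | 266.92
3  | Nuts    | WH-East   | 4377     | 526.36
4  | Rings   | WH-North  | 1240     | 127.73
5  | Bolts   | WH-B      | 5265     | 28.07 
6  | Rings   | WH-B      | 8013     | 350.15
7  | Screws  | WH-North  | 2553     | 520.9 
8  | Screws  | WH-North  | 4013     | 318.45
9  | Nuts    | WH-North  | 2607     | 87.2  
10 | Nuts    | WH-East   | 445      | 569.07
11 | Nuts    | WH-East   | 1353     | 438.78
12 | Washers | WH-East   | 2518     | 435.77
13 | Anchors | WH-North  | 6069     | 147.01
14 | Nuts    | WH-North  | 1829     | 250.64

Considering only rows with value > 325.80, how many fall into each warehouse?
SELECT warehouse, COUNT(*)
FROM inventory
WHERE value > 325.80
GROUP BY warehouse

Note: WHERE filters rows before grouping.

Result:
  WH-B: 1
  WH-East: 4
  WH-North: 2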